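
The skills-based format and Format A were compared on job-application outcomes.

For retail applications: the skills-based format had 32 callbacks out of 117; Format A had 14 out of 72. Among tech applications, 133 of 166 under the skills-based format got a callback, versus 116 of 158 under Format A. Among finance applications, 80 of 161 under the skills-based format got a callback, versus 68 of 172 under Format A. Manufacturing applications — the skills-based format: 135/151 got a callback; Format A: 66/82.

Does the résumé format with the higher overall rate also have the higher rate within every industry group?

Retail: the skills-based format 32/117 = 27.4%, Format A 14/72 = 19.4% → the skills-based format
Tech: the skills-based format 133/166 = 80.1%, Format A 116/158 = 73.4% → the skills-based format
Finance: the skills-based format 80/161 = 49.7%, Format A 68/172 = 39.5% → the skills-based format
Manufacturing: the skills-based format 135/151 = 89.4%, Format A 66/82 = 80.5% → the skills-based format
Overall: the skills-based format 380/595 = 63.9%, Format A 264/484 = 54.5% → the skills-based format
The skills-based format wins overall and in every industry group — no reversal.

Yes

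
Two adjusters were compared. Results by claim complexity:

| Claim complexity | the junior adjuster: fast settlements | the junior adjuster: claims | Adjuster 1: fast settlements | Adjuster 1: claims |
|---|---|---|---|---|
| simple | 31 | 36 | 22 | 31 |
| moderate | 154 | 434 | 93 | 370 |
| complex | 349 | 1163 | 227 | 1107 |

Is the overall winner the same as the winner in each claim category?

Yes

Simple: the junior adjuster 31/36 = 86.1%, Adjuster 1 22/31 = 71.0% → the junior adjuster
Moderate: the junior adjuster 154/434 = 35.5%, Adjuster 1 93/370 = 25.1% → the junior adjuster
Complex: the junior adjuster 349/1163 = 30.0%, Adjuster 1 227/1107 = 20.5% → the junior adjuster
Overall: the junior adjuster 534/1633 = 32.7%, Adjuster 1 342/1508 = 22.7% → the junior adjuster
The junior adjuster wins overall and in every claim group — no reversal.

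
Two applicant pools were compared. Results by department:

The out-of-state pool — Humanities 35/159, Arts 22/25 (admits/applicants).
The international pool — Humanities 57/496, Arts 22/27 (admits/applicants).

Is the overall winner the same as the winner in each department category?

Yes

Humanities: the out-of-state pool 35/159 = 22.0%, the international pool 57/496 = 11.5% → the out-of-state pool
Arts: the out-of-state pool 22/25 = 88.0%, the international pool 22/27 = 81.5% → the out-of-state pool
Overall: the out-of-state pool 57/184 = 31.0%, the international pool 79/523 = 15.1% → the out-of-state pool
The out-of-state pool wins overall and in every department group — no reversal.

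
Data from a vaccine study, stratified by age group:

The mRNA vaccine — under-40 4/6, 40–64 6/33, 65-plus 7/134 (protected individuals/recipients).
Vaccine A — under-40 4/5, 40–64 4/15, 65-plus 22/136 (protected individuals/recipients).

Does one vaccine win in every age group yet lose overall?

No

Under-40: the mRNA vaccine 4/6 = 66.7%, Vaccine A 4/5 = 80.0% → Vaccine A
40–64: the mRNA vaccine 6/33 = 18.2%, Vaccine A 4/15 = 26.7% → Vaccine A
65-plus: the mRNA vaccine 7/134 = 5.2%, Vaccine A 22/136 = 16.2% → Vaccine A
Overall: the mRNA vaccine 17/173 = 9.8%, Vaccine A 30/156 = 19.2% → Vaccine A
Vaccine A wins overall and in every age group — no reversal.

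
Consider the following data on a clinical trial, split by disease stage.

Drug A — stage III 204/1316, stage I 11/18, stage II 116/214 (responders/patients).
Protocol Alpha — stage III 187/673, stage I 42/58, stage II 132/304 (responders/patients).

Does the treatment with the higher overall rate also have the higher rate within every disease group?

Stage III: Drug A 204/1316 = 15.5%, Protocol Alpha 187/673 = 27.8% → Protocol Alpha
Stage I: Drug A 11/18 = 61.1%, Protocol Alpha 42/58 = 72.4% → Protocol Alpha
Stage II: Drug A 116/214 = 54.2%, Protocol Alpha 132/304 = 43.4% → Drug A
Overall: Drug A 331/1548 = 21.4%, Protocol Alpha 361/1035 = 34.9% → Protocol Alpha
Neither sweeps: Drug A wins 1 of 3 groups, Protocol Alpha wins 2. Protocol Alpha wins overall but not every group — no Simpson reversal.

No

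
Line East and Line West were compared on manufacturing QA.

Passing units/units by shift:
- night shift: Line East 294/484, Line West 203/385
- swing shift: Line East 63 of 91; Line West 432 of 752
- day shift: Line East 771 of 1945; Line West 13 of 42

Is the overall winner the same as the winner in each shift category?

Night shift: Line East 294/484 = 60.7%, Line West 203/385 = 52.7% → Line East
Swing shift: Line East 63/91 = 69.2%, Line West 432/752 = 57.4% → Line East
Day shift: Line East 771/1945 = 39.6%, Line West 13/42 = 31.0% → Line East
Overall: Line East 1128/2520 = 44.8%, Line West 648/1179 = 55.0% → Line West
Line East wins each shift group but Line West wins overall — the comparison reverses. Line East's units skew toward day shift, which has a lower base rate.

No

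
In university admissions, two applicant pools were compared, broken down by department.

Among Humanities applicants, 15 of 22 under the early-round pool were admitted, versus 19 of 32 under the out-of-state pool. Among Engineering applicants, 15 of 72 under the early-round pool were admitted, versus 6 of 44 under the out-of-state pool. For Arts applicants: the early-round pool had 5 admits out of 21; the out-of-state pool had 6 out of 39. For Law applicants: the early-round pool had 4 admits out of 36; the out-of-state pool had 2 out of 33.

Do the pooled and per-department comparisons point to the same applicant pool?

Humanities: the early-round pool 15/22 = 68.2%, the out-of-state pool 19/32 = 59.4% → the early-round pool
Engineering: the early-round pool 15/72 = 20.8%, the out-of-state pool 6/44 = 13.6% → the early-round pool
Arts: the early-round pool 5/21 = 23.8%, the out-of-state pool 6/39 = 15.4% → the early-round pool
Law: the early-round pool 4/36 = 11.1%, the out-of-state pool 2/33 = 6.1% → the early-round pool
Overall: the early-round pool 39/151 = 25.8%, the out-of-state pool 33/148 = 22.3% → the early-round pool
The early-round pool wins overall and in every department group — no reversal.

Yes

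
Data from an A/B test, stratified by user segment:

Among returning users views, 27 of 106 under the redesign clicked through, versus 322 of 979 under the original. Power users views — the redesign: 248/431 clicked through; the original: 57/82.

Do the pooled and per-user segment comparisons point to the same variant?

Returning users: the redesign 27/106 = 25.5%, the original 322/979 = 32.9% → the original
Power users: the redesign 248/431 = 57.5%, the original 57/82 = 69.5% → the original
Overall: the redesign 275/537 = 51.2%, the original 379/1061 = 35.7% → the redesign
The original wins each user group but the redesign wins overall — the comparison reverses. The original's views skew toward returning users, which has a lower base rate.

No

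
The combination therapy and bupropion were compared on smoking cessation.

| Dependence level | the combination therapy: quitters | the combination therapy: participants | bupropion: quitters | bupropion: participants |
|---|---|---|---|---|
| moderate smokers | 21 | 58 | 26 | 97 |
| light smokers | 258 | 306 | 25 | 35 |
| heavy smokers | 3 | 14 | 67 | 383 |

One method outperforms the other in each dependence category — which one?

the combination therapy

Moderate smokers: the combination therapy 21/58 = 36.2%, bupropion 26/97 = 26.8% → the combination therapy
Light smokers: the combination therapy 258/306 = 84.3%, bupropion 25/35 = 71.4% → the combination therapy
Heavy smokers: the combination therapy 3/14 = 21.4%, bupropion 67/383 = 17.5% → the combination therapy
The combination therapy has the higher rate in all 3 groups.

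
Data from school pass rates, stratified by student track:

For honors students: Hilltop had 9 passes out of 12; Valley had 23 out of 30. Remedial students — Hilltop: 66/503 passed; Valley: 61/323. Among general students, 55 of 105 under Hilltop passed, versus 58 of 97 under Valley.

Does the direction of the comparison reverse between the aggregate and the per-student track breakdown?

No

Honors: Hilltop 9/12 = 75.0%, Valley 23/30 = 76.7% → Valley
Remedial: Hilltop 66/503 = 13.1%, Valley 61/323 = 18.9% → Valley
General: Hilltop 55/105 = 52.4%, Valley 58/97 = 59.8% → Valley
Overall: Hilltop 130/620 = 21.0%, Valley 142/450 = 31.6% → Valley
Valley wins overall and in every student group — no reversal.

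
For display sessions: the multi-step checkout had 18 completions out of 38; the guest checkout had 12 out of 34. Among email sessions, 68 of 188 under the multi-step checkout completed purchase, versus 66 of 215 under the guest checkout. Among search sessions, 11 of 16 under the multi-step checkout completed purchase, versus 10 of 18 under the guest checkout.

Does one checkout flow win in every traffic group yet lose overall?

Display: the multi-step checkout 18/38 = 47.4%, the guest checkout 12/34 = 35.3% → the multi-step checkout
Email: the multi-step checkout 68/188 = 36.2%, the guest checkout 66/215 = 30.7% → the multi-step checkout
Search: the multi-step checkout 11/16 = 68.8%, the guest checkout 10/18 = 55.6% → the multi-step checkout
Overall: the multi-step checkout 97/242 = 40.1%, the guest checkout 88/267 = 33.0% → the multi-step checkout
The multi-step checkout wins overall and in every traffic group — no reversal.

No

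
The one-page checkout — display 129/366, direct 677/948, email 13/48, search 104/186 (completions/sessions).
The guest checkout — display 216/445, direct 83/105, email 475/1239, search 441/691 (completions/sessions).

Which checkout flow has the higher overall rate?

Display: the one-page checkout 129/366 = 35.2%, the guest checkout 216/445 = 48.5% → the guest checkout
Direct: the one-page checkout 677/948 = 71.4%, the guest checkout 83/105 = 79.0% → the guest checkout
Email: the one-page checkout 13/48 = 27.1%, the guest checkout 475/1239 = 38.3% → the guest checkout
Search: the one-page checkout 104/186 = 55.9%, the guest checkout 441/691 = 63.8% → the guest checkout
Overall: the one-page checkout 923/1548 = 59.6%, the guest checkout 1215/2480 = 49.0% → the one-page checkout
(The guest checkout wins every traffic group but the one-page checkout wins overall — the guest checkout's sessions skew toward the low-rate email group.)

the one-page checkout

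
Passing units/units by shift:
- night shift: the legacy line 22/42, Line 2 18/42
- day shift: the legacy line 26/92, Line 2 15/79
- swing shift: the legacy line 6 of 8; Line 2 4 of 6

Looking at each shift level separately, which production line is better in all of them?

Night shift: the legacy line 22/42 = 52.4%, Line 2 18/42 = 42.9% → the legacy line
Day shift: the legacy line 26/92 = 28.3%, Line 2 15/79 = 19.0% → the legacy line
Swing shift: the legacy line 6/8 = 75.0%, Line 2 4/6 = 66.7% → the legacy line
The legacy line has the higher rate in all 3 groups.

the legacy line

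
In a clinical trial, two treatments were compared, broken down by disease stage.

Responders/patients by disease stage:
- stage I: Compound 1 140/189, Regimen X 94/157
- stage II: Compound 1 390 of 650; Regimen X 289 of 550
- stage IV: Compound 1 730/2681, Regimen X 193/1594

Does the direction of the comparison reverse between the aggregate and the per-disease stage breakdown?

No

Stage I: Compound 1 140/189 = 74.1%, Regimen X 94/157 = 59.9% → Compound 1
Stage II: Compound 1 390/650 = 60.0%, Regimen X 289/550 = 52.5% → Compound 1
Stage IV: Compound 1 730/2681 = 27.2%, Regimen X 193/1594 = 12.1% → Compound 1
Overall: Compound 1 1260/3520 = 35.8%, Regimen X 576/2301 = 25.0% → Compound 1
Compound 1 wins overall and in every disease group — no reversal.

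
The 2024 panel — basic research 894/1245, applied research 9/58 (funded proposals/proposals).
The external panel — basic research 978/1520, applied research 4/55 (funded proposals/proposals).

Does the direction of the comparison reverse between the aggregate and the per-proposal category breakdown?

No

Basic research: the 2024 panel 894/1245 = 71.8%, the external panel 978/1520 = 64.3% → the 2024 panel
Applied research: the 2024 panel 9/58 = 15.5%, the external panel 4/55 = 7.3% → the 2024 panel
Overall: the 2024 panel 903/1303 = 69.3%, the external panel 982/1575 = 62.3% → the 2024 panel
The 2024 panel wins overall and in every proposal group — no reversal.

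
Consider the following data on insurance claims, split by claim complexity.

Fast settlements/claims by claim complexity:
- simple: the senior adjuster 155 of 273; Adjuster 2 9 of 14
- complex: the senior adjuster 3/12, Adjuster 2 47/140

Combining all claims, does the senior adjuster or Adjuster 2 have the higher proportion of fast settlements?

the senior adjuster

Simple: the senior adjuster 155/273 = 56.8%, Adjuster 2 9/14 = 64.3% → Adjuster 2
Complex: the senior adjuster 3/12 = 25.0%, Adjuster 2 47/140 = 33.6% → Adjuster 2
Overall: the senior adjuster 158/285 = 55.4%, Adjuster 2 56/154 = 36.4% → the senior adjuster
(Adjuster 2 wins every claim group but the senior adjuster wins overall — Adjuster 2's claims skew toward the low-rate complex group.)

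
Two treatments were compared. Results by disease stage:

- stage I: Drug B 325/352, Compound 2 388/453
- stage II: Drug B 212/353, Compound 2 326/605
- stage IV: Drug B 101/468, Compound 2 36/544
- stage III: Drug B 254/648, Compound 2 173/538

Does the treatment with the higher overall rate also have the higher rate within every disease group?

Yes

Stage I: Drug B 325/352 = 92.3%, Compound 2 388/453 = 85.7% → Drug B
Stage II: Drug B 212/353 = 60.1%, Compound 2 326/605 = 53.9% → Drug B
Stage IV: Drug B 101/468 = 21.6%, Compound 2 36/544 = 6.6% → Drug B
Stage III: Drug B 254/648 = 39.2%, Compound 2 173/538 = 32.2% → Drug B
Overall: Drug B 892/1821 = 49.0%, Compound 2 923/2140 = 43.1% → Drug B
Drug B wins overall and in every disease group — no reversal.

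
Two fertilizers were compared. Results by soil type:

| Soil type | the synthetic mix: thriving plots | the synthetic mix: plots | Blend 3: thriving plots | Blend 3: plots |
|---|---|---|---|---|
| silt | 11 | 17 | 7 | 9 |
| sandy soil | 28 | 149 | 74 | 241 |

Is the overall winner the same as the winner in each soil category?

Yes

Silt: the synthetic mix 11/17 = 64.7%, Blend 3 7/9 = 77.8% → Blend 3
Sandy soil: the synthetic mix 28/149 = 18.8%, Blend 3 74/241 = 30.7% → Blend 3
Overall: the synthetic mix 39/166 = 23.5%, Blend 3 81/250 = 32.4% → Blend 3
Blend 3 wins overall and in every soil group — no reversal.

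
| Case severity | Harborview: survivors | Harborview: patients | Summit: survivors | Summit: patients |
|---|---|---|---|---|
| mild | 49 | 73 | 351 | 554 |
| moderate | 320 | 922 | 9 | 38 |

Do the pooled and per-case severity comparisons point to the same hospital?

Mild: Harborview 49/73 = 67.1%, Summit 351/554 = 63.4% → Harborview
Moderate: Harborview 320/922 = 34.7%, Summit 9/38 = 23.7% → Harborview
Overall: Harborview 369/995 = 37.1%, Summit 360/592 = 60.8% → Summit
Harborview wins each case group but Summit wins overall — the comparison reverses. Harborview's patients skew toward moderate, which has a lower base rate.

No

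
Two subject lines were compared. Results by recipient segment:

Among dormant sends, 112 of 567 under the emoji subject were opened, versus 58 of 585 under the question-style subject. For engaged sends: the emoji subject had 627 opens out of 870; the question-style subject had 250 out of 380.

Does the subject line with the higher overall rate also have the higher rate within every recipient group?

Dormant: the emoji subject 112/567 = 19.8%, the question-style subject 58/585 = 9.9% → the emoji subject
Engaged: the emoji subject 627/870 = 72.1%, the question-style subject 250/380 = 65.8% → the emoji subject
Overall: the emoji subject 739/1437 = 51.4%, the question-style subject 308/965 = 31.9% → the emoji subject
The emoji subject wins overall and in every recipient group — no reversal.

Yes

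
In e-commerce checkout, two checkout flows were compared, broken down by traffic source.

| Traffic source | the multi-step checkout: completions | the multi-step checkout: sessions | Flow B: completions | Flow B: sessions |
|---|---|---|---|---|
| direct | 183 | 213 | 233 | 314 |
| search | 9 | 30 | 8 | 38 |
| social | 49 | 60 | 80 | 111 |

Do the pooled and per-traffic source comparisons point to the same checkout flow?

Direct: the multi-step checkout 183/213 = 85.9%, Flow B 233/314 = 74.2% → the multi-step checkout
Search: the multi-step checkout 9/30 = 30.0%, Flow B 8/38 = 21.1% → the multi-step checkout
Social: the multi-step checkout 49/60 = 81.7%, Flow B 80/111 = 72.1% → the multi-step checkout
Overall: the multi-step checkout 241/303 = 79.5%, Flow B 321/463 = 69.3% → the multi-step checkout
The multi-step checkout wins overall and in every traffic group — no reversal.

Yes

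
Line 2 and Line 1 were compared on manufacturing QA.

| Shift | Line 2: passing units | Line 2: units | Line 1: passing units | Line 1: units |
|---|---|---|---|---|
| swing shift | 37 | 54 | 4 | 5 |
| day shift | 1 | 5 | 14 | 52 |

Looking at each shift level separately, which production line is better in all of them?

Swing shift: Line 2 37/54 = 68.5%, Line 1 4/5 = 80.0% → Line 1
Day shift: Line 2 1/5 = 20.0%, Line 1 14/52 = 26.9% → Line 1
Line 1 has the higher rate in both groups.

Line 1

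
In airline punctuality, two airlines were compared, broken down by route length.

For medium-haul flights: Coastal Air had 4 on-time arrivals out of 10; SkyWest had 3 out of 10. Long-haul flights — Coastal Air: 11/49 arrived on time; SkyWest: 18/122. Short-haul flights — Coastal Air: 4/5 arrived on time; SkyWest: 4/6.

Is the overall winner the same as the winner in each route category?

Medium-haul: Coastal Air 4/10 = 40.0%, SkyWest 3/10 = 30.0% → Coastal Air
Long-haul: Coastal Air 11/49 = 22.4%, SkyWest 18/122 = 14.8% → Coastal Air
Short-haul: Coastal Air 4/5 = 80.0%, SkyWest 4/6 = 66.7% → Coastal Air
Overall: Coastal Air 19/64 = 29.7%, SkyWest 25/138 = 18.1% → Coastal Air
Coastal Air wins overall and in every route group — no reversal.

Yes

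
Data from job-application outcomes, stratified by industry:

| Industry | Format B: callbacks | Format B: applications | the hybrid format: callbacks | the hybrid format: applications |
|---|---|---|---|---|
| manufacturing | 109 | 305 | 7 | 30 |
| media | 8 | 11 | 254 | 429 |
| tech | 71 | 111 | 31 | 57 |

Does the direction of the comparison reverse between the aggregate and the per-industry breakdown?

Manufacturing: Format B 109/305 = 35.7%, the hybrid format 7/30 = 23.3% → Format B
Media: Format B 8/11 = 72.7%, the hybrid format 254/429 = 59.2% → Format B
Tech: Format B 71/111 = 64.0%, the hybrid format 31/57 = 54.4% → Format B
Overall: Format B 188/427 = 44.0%, the hybrid format 292/516 = 56.6% → the hybrid format
Format B wins each industry group but the hybrid format wins overall — the comparison reverses. Format B's applications skew toward manufacturing, which has a lower base rate.

Yes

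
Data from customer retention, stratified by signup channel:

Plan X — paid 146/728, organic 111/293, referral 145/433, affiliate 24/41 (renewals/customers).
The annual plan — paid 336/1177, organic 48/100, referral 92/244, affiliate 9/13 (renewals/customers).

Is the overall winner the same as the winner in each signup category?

Paid: Plan X 146/728 = 20.1%, the annual plan 336/1177 = 28.5% → the annual plan
Organic: Plan X 111/293 = 37.9%, the annual plan 48/100 = 48.0% → the annual plan
Referral: Plan X 145/433 = 33.5%, the annual plan 92/244 = 37.7% → the annual plan
Affiliate: Plan X 24/41 = 58.5%, the annual plan 9/13 = 69.2% → the annual plan
Overall: Plan X 426/1495 = 28.5%, the annual plan 485/1534 = 31.6% → the annual plan
The annual plan wins overall and in every signup group — no reversal.

Yes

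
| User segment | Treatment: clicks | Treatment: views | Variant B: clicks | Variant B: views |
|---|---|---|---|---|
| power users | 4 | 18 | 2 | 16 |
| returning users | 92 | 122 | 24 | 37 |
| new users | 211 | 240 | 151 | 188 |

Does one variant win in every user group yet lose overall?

Power users: Treatment 4/18 = 22.2%, Variant B 2/16 = 12.5% → Treatment
Returning users: Treatment 92/122 = 75.4%, Variant B 24/37 = 64.9% → Treatment
New users: Treatment 211/240 = 87.9%, Variant B 151/188 = 80.3% → Treatment
Overall: Treatment 307/380 = 80.8%, Variant B 177/241 = 73.4% → Treatment
Treatment wins overall and in every user group — no reversal.

No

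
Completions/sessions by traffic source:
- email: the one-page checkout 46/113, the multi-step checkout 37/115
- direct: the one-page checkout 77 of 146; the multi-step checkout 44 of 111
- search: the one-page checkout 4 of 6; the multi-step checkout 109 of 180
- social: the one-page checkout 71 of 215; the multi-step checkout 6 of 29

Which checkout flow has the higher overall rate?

the multi-step checkout

Email: the one-page checkout 46/113 = 40.7%, the multi-step checkout 37/115 = 32.2% → the one-page checkout
Direct: the one-page checkout 77/146 = 52.7%, the multi-step checkout 44/111 = 39.6% → the one-page checkout
Search: the one-page checkout 4/6 = 66.7%, the multi-step checkout 109/180 = 60.6% → the one-page checkout
Social: the one-page checkout 71/215 = 33.0%, the multi-step checkout 6/29 = 20.7% → the one-page checkout
Overall: the one-page checkout 198/480 = 41.2%, the multi-step checkout 196/435 = 45.1% → the multi-step checkout
(The one-page checkout wins every traffic group but the multi-step checkout wins overall — the one-page checkout's sessions skew toward the low-rate social group.)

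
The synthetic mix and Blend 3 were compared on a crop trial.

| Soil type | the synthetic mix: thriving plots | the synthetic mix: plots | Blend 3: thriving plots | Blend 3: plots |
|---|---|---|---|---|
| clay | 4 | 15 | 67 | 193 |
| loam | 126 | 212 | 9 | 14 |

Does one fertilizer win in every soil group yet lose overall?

Clay: the synthetic mix 4/15 = 26.7%, Blend 3 67/193 = 34.7% → Blend 3
Loam: the synthetic mix 126/212 = 59.4%, Blend 3 9/14 = 64.3% → Blend 3
Overall: the synthetic mix 130/227 = 57.3%, Blend 3 76/207 = 36.7% → the synthetic mix
Blend 3 wins each soil group but the synthetic mix wins overall — the comparison reverses. Blend 3's plots skew toward clay, which has a lower base rate.

Yes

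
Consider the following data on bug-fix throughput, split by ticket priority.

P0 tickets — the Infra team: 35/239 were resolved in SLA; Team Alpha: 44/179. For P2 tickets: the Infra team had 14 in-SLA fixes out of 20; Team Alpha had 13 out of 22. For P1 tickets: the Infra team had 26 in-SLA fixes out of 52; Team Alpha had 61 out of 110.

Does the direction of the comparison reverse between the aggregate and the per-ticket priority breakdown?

No

P0: the Infra team 35/239 = 14.6%, Team Alpha 44/179 = 24.6% → Team Alpha
P2: the Infra team 14/20 = 70.0%, Team Alpha 13/22 = 59.1% → the Infra team
P1: the Infra team 26/52 = 50.0%, Team Alpha 61/110 = 55.5% → Team Alpha
Overall: the Infra team 75/311 = 24.1%, Team Alpha 118/311 = 37.9% → Team Alpha
Neither sweeps: the Infra team wins 1 of 3 groups, Team Alpha wins 2. Team Alpha wins overall but not every group — no Simpson reversal.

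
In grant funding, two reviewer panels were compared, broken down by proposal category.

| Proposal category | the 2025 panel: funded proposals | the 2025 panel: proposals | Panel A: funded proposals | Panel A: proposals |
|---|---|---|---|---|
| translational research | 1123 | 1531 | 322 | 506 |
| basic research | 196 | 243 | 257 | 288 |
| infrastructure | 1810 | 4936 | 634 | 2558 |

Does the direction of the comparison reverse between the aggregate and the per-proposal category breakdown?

No

Translational research: the 2025 panel 1123/1531 = 73.4%, Panel A 322/506 = 63.6% → the 2025 panel
Basic research: the 2025 panel 196/243 = 80.7%, Panel A 257/288 = 89.2% → Panel A
Infrastructure: the 2025 panel 1810/4936 = 36.7%, Panel A 634/2558 = 24.8% → the 2025 panel
Overall: the 2025 panel 3129/6710 = 46.6%, Panel A 1213/3352 = 36.2% → the 2025 panel
Neither sweeps: the 2025 panel wins 2 of 3 groups, Panel A wins 1. The 2025 panel wins overall but not every group — no Simpson reversal.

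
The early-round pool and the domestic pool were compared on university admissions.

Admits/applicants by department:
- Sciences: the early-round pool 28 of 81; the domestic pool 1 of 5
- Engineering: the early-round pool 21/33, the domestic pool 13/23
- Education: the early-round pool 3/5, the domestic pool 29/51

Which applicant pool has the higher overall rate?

the domestic pool

Sciences: the early-round pool 28/81 = 34.6%, the domestic pool 1/5 = 20.0% → the early-round pool
Engineering: the early-round pool 21/33 = 63.6%, the domestic pool 13/23 = 56.5% → the early-round pool
Education: the early-round pool 3/5 = 60.0%, the domestic pool 29/51 = 56.9% → the early-round pool
Overall: the early-round pool 52/119 = 43.7%, the domestic pool 43/79 = 54.4% → the domestic pool
(The early-round pool wins every department group but the domestic pool wins overall — the early-round pool's applicants skew toward the low-rate Sciences group.)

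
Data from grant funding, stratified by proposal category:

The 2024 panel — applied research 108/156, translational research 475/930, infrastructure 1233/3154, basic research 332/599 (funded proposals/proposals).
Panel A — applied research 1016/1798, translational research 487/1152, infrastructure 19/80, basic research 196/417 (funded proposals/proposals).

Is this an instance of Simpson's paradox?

Yes

Applied research: the 2024 panel 108/156 = 69.2%, Panel A 1016/1798 = 56.5% → the 2024 panel
Translational research: the 2024 panel 475/930 = 51.1%, Panel A 487/1152 = 42.3% → the 2024 panel
Infrastructure: the 2024 panel 1233/3154 = 39.1%, Panel A 19/80 = 23.8% → the 2024 panel
Basic research: the 2024 panel 332/599 = 55.4%, Panel A 196/417 = 47.0% → the 2024 panel
Overall: the 2024 panel 2148/4839 = 44.4%, Panel A 1718/3447 = 49.8% → Panel A
The 2024 panel wins each proposal group but Panel A wins overall — the comparison reverses. The 2024 panel's proposals skew toward infrastructure, which has a lower base rate.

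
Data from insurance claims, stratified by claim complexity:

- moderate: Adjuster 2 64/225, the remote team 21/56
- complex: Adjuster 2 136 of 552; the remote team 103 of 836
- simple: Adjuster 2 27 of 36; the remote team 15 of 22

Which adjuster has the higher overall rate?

Moderate: Adjuster 2 64/225 = 28.4%, the remote team 21/56 = 37.5% → the remote team
Complex: Adjuster 2 136/552 = 24.6%, the remote team 103/836 = 12.3% → Adjuster 2
Simple: Adjuster 2 27/36 = 75.0%, the remote team 15/22 = 68.2% → Adjuster 2
Overall: Adjuster 2 227/813 = 27.9%, the remote team 139/914 = 15.2% → Adjuster 2
(Neither sweeps every claim group, but Adjuster 2 has the higher pooled rate.)

Adjuster 2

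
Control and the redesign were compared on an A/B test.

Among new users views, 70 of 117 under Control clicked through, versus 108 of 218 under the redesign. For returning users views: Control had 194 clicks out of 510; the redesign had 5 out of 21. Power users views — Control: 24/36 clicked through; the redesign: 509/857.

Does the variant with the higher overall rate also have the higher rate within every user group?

New users: Control 70/117 = 59.8%, the redesign 108/218 = 49.5% → Control
Returning users: Control 194/510 = 38.0%, the redesign 5/21 = 23.8% → Control
Power users: Control 24/36 = 66.7%, the redesign 509/857 = 59.4% → Control
Overall: Control 288/663 = 43.4%, the redesign 622/1096 = 56.8% → the redesign
Control wins each user group but the redesign wins overall — the comparison reverses. Control's views skew toward returning users, which has a lower base rate.

No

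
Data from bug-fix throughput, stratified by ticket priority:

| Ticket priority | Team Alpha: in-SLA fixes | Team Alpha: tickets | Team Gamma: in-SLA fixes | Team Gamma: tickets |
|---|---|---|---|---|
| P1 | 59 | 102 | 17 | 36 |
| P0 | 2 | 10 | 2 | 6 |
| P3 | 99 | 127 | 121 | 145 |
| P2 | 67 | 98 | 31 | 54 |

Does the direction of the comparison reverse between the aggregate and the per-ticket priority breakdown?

P1: Team Alpha 59/102 = 57.8%, Team Gamma 17/36 = 47.2% → Team Alpha
P0: Team Alpha 2/10 = 20.0%, Team Gamma 2/6 = 33.3% → Team Gamma
P3: Team Alpha 99/127 = 78.0%, Team Gamma 121/145 = 83.4% → Team Gamma
P2: Team Alpha 67/98 = 68.4%, Team Gamma 31/54 = 57.4% → Team Alpha
Overall: Team Alpha 227/337 = 67.4%, Team Gamma 171/241 = 71.0% → Team Gamma
Neither sweeps: Team Alpha wins 2 of 4 groups, Team Gamma wins 2. Team Gamma wins overall but not every group — no Simpson reversal.

No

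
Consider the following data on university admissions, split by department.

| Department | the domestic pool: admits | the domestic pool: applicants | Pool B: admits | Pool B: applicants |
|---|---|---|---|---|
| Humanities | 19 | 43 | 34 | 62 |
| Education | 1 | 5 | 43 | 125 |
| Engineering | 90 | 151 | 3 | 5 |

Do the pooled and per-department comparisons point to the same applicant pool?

Humanities: the domestic pool 19/43 = 44.2%, Pool B 34/62 = 54.8% → Pool B
Education: the domestic pool 1/5 = 20.0%, Pool B 43/125 = 34.4% → Pool B
Engineering: the domestic pool 90/151 = 59.6%, Pool B 3/5 = 60.0% → Pool B
Overall: the domestic pool 110/199 = 55.3%, Pool B 80/192 = 41.7% → the domestic pool
Pool B wins each department group but the domestic pool wins overall — the comparison reverses. Pool B's applicants skew toward Education, which has a lower base rate.

No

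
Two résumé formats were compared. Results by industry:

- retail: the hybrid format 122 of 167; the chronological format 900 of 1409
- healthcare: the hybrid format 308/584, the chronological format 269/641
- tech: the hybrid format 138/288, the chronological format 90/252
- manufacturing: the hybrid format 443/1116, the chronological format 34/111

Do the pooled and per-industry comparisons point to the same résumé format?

No

Retail: the hybrid format 122/167 = 73.1%, the chronological format 900/1409 = 63.9% → the hybrid format
Healthcare: the hybrid format 308/584 = 52.7%, the chronological format 269/641 = 42.0% → the hybrid format
Tech: the hybrid format 138/288 = 47.9%, the chronological format 90/252 = 35.7% → the hybrid format
Manufacturing: the hybrid format 443/1116 = 39.7%, the chronological format 34/111 = 30.6% → the hybrid format
Overall: the hybrid format 1011/2155 = 46.9%, the chronological format 1293/2413 = 53.6% → the chronological format
The hybrid format wins each industry group but the chronological format wins overall — the comparison reverses. The hybrid format's applications skew toward manufacturing, which has a lower base rate.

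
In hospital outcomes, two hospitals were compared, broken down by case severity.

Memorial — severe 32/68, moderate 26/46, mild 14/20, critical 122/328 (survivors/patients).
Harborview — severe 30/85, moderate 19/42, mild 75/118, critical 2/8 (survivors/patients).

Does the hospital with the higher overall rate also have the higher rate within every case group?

Severe: Memorial 32/68 = 47.1%, Harborview 30/85 = 35.3% → Memorial
Moderate: Memorial 26/46 = 56.5%, Harborview 19/42 = 45.2% → Memorial
Mild: Memorial 14/20 = 70.0%, Harborview 75/118 = 63.6% → Memorial
Critical: Memorial 122/328 = 37.2%, Harborview 2/8 = 25.0% → Memorial
Overall: Memorial 194/462 = 42.0%, Harborview 126/253 = 49.8% → Harborview
Memorial wins each case group but Harborview wins overall — the comparison reverses. Memorial's patients skew toward critical, which has a lower base rate.

No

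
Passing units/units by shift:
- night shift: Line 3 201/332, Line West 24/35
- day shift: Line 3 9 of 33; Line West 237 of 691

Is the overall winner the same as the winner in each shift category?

Night shift: Line 3 201/332 = 60.5%, Line West 24/35 = 68.6% → Line West
Day shift: Line 3 9/33 = 27.3%, Line West 237/691 = 34.3% → Line West
Overall: Line 3 210/365 = 57.5%, Line West 261/726 = 36.0% → Line 3
Line West wins each shift group but Line 3 wins overall — the comparison reverses. Line West's units skew toward day shift, which has a lower base rate.

No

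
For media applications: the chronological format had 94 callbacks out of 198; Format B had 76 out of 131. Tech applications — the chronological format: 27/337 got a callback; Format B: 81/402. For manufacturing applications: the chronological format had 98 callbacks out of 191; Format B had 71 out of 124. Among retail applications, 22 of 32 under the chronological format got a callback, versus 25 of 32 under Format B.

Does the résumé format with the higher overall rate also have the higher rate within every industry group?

Yes

Media: the chronological format 94/198 = 47.5%, Format B 76/131 = 58.0% → Format B
Tech: the chronological format 27/337 = 8.0%, Format B 81/402 = 20.1% → Format B
Manufacturing: the chronological format 98/191 = 51.3%, Format B 71/124 = 57.3% → Format B
Retail: the chronological format 22/32 = 68.8%, Format B 25/32 = 78.1% → Format B
Overall: the chronological format 241/758 = 31.8%, Format B 253/689 = 36.7% → Format B
Format B wins overall and in every industry group — no reversal.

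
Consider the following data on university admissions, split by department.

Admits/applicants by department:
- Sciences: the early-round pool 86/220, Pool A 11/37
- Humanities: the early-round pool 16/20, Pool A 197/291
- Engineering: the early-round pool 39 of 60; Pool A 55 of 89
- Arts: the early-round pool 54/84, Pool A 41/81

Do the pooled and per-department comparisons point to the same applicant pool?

No

Sciences: the early-round pool 86/220 = 39.1%, Pool A 11/37 = 29.7% → the early-round pool
Humanities: the early-round pool 16/20 = 80.0%, Pool A 197/291 = 67.7% → the early-round pool
Engineering: the early-round pool 39/60 = 65.0%, Pool A 55/89 = 61.8% → the early-round pool
Arts: the early-round pool 54/84 = 64.3%, Pool A 41/81 = 50.6% → the early-round pool
Overall: the early-round pool 195/384 = 50.8%, Pool A 304/498 = 61.0% → Pool A
The early-round pool wins each department group but Pool A wins overall — the comparison reverses. The early-round pool's applicants skew toward Sciences, which has a lower base rate.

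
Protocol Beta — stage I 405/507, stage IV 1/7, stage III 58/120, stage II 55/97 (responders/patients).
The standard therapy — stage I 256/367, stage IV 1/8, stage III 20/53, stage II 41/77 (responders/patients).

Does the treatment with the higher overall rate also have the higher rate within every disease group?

Stage I: Protocol Beta 405/507 = 79.9%, the standard therapy 256/367 = 69.8% → Protocol Beta
Stage IV: Protocol Beta 1/7 = 14.3%, the standard therapy 1/8 = 12.5% → Protocol Beta
Stage III: Protocol Beta 58/120 = 48.3%, the standard therapy 20/53 = 37.7% → Protocol Beta
Stage II: Protocol Beta 55/97 = 56.7%, the standard therapy 41/77 = 53.2% → Protocol Beta
Overall: Protocol Beta 519/731 = 71.0%, the standard therapy 318/505 = 63.0% → Protocol Beta
Protocol Beta wins overall and in every disease group — no reversal.

Yes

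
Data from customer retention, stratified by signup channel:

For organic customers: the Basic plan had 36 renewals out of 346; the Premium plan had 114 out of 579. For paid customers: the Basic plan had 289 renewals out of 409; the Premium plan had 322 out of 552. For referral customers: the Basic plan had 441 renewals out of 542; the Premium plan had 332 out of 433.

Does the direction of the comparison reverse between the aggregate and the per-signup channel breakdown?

No

Organic: the Basic plan 36/346 = 10.4%, the Premium plan 114/579 = 19.7% → the Premium plan
Paid: the Basic plan 289/409 = 70.7%, the Premium plan 322/552 = 58.3% → the Basic plan
Referral: the Basic plan 441/542 = 81.4%, the Premium plan 332/433 = 76.7% → the Basic plan
Overall: the Basic plan 766/1297 = 59.1%, the Premium plan 768/1564 = 49.1% → the Basic plan
Neither sweeps: the Basic plan wins 2 of 3 groups, the Premium plan wins 1. The Basic plan wins overall but not every group — no Simpson reversal.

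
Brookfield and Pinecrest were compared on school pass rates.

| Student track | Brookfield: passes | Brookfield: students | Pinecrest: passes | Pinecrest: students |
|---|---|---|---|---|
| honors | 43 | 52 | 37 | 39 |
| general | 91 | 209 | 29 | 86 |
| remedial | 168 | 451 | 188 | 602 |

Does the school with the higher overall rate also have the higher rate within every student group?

Honors: Brookfield 43/52 = 82.7%, Pinecrest 37/39 = 94.9% → Pinecrest
General: Brookfield 91/209 = 43.5%, Pinecrest 29/86 = 33.7% → Brookfield
Remedial: Brookfield 168/451 = 37.3%, Pinecrest 188/602 = 31.2% → Brookfield
Overall: Brookfield 302/712 = 42.4%, Pinecrest 254/727 = 34.9% → Brookfield
Neither sweeps: Brookfield wins 2 of 3 groups, Pinecrest wins 1. Brookfield wins overall but not every group — no Simpson reversal.

No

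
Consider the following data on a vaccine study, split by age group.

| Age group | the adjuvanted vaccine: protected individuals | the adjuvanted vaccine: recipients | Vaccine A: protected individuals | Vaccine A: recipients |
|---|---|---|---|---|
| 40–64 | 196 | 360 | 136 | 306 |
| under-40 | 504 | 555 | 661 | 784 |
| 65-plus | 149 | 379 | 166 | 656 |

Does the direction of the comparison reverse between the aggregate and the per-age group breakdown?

No

40–64: the adjuvanted vaccine 196/360 = 54.4%, Vaccine A 136/306 = 44.4% → the adjuvanted vaccine
Under-40: the adjuvanted vaccine 504/555 = 90.8%, Vaccine A 661/784 = 84.3% → the adjuvanted vaccine
65-plus: the adjuvanted vaccine 149/379 = 39.3%, Vaccine A 166/656 = 25.3% → the adjuvanted vaccine
Overall: the adjuvanted vaccine 849/1294 = 65.6%, Vaccine A 963/1746 = 55.2% → the adjuvanted vaccine
The adjuvanted vaccine wins overall and in every age group — no reversal.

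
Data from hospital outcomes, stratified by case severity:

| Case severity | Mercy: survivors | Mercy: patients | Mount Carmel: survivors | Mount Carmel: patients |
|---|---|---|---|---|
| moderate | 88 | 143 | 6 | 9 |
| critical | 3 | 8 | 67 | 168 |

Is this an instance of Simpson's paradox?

Moderate: Mercy 88/143 = 61.5%, Mount Carmel 6/9 = 66.7% → Mount Carmel
Critical: Mercy 3/8 = 37.5%, Mount Carmel 67/168 = 39.9% → Mount Carmel
Overall: Mercy 91/151 = 60.3%, Mount Carmel 73/177 = 41.2% → Mercy
Mount Carmel wins each case group but Mercy wins overall — the comparison reverses. Mount Carmel's patients skew toward critical, which has a lower base rate.

Yes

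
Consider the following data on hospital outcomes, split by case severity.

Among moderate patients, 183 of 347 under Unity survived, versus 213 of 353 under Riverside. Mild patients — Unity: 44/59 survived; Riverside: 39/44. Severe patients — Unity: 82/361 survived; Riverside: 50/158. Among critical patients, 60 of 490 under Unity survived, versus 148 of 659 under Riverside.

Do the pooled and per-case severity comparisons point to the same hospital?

Moderate: Unity 183/347 = 52.7%, Riverside 213/353 = 60.3% → Riverside
Mild: Unity 44/59 = 74.6%, Riverside 39/44 = 88.6% → Riverside
Severe: Unity 82/361 = 22.7%, Riverside 50/158 = 31.6% → Riverside
Critical: Unity 60/490 = 12.2%, Riverside 148/659 = 22.5% → Riverside
Overall: Unity 369/1257 = 29.4%, Riverside 450/1214 = 37.1% → Riverside
Riverside wins overall and in every case group — no reversal.

Yes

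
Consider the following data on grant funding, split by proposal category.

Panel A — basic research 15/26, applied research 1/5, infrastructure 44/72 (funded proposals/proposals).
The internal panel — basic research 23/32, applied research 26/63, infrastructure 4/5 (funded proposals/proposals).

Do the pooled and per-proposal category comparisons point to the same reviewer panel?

No

Basic research: Panel A 15/26 = 57.7%, the internal panel 23/32 = 71.9% → the internal panel
Applied research: Panel A 1/5 = 20.0%, the internal panel 26/63 = 41.3% → the internal panel
Infrastructure: Panel A 44/72 = 61.1%, the internal panel 4/5 = 80.0% → the internal panel
Overall: Panel A 60/103 = 58.3%, the internal panel 53/100 = 53.0% → Panel A
The internal panel wins each proposal group but Panel A wins overall — the comparison reverses. The internal panel's proposals skew toward applied research, which has a lower base rate.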